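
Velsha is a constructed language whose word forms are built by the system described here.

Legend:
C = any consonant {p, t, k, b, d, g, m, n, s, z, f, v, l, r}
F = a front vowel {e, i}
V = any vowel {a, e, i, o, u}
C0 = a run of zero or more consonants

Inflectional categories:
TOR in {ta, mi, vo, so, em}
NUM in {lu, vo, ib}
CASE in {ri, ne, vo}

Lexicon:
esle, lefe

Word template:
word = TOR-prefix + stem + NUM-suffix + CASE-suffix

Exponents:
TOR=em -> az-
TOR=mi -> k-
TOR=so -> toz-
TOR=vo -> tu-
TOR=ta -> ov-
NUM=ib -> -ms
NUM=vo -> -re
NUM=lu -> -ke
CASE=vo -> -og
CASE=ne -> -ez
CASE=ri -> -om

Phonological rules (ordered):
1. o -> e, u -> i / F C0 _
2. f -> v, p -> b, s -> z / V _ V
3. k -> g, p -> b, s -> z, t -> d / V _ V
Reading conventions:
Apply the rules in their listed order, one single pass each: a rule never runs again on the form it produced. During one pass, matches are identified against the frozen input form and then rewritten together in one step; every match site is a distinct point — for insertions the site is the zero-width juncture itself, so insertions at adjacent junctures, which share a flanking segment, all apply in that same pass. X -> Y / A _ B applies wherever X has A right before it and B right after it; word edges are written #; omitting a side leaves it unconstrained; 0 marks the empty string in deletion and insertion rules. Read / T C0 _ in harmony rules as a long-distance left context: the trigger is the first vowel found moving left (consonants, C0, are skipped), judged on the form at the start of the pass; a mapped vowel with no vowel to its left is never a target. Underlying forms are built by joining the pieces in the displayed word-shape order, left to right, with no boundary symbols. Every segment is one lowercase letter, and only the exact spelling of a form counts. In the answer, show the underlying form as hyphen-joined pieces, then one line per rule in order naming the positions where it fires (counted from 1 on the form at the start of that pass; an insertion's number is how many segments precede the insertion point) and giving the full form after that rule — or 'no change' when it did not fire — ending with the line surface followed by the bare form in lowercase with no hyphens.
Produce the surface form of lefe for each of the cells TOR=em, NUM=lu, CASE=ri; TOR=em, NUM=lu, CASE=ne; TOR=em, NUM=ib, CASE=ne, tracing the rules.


cell TOR=em, NUM=lu, CASE=ri:
underlying: az-lefe-ke-om
1. o -> e, u -> i / F C0 _: fires at position(s) 9: azlefekeem
2. f -> v, p -> b, s -> z / V _ V: fires at position(s) 5: azlevekeem
3. k -> g, p -> b, s -> z, t -> d / V _ V: fires at position(s) 7: azlevegeem
surface: azlevegeem

cell TOR=em, NUM=lu, CASE=ne:
underlying: az-lefe-ke-ez
1. o -> e, u -> i / F C0 _: no change
2. f -> v, p -> b, s -> z / V _ V: fires at position(s) 5: azlevekeez
3. k -> g, p -> b, s -> z, t -> d / V _ V: fires at position(s) 7: azlevegeez
surface: azlevegeez

cell TOR=em, NUM=ib, CASE=ne:
underlying: az-lefe-ms-ez
1. o -> e, u -> i / F C0 _: no change
2. f -> v, p -> b, s -> z / V _ V: fires at position(s) 5: azlevemsez
3. k -> g, p -> b, s -> z, t -> d / V _ V: no change
surface: azlevemsez


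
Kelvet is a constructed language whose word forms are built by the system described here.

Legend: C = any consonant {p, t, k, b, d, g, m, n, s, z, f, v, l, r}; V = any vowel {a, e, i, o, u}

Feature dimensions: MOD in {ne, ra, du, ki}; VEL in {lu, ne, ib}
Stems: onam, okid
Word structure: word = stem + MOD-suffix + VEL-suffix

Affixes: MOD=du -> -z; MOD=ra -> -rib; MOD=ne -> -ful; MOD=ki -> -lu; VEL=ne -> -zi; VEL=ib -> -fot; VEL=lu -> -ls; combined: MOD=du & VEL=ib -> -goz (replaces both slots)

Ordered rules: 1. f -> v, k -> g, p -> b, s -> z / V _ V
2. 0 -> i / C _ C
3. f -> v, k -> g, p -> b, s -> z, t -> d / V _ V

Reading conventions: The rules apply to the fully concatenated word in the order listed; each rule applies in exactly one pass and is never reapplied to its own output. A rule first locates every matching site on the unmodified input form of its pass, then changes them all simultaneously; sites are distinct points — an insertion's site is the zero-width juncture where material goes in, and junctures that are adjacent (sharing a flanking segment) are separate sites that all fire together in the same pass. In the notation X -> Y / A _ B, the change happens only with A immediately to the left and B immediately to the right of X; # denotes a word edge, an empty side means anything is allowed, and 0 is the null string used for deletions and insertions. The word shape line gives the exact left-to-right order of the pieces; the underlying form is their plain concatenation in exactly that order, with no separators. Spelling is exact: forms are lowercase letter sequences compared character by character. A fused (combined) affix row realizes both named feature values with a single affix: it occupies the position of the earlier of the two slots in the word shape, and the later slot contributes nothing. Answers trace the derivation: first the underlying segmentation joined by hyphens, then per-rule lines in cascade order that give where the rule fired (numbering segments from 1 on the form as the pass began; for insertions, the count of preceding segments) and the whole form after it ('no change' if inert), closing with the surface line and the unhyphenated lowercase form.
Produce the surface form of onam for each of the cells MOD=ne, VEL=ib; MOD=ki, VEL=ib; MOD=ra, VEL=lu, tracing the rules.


cell MOD=ne, VEL=ib:
underlying: onam-ful-fot
1. f -> v, k -> g, p -> b, s -> z / V _ V: no change
2. 0 -> i / C _ C: inserts after position(s) 4, 7: onamifulifot
3. f -> v, k -> g, p -> b, s -> z, t -> d / V _ V: fires at position(s) 6, 10: onamivulivot
surface: onamivulivot

cell MOD=ki, VEL=ib:
underlying: onam-lu-fot
1. f -> v, k -> g, p -> b, s -> z / V _ V: fires at position(s) 7: onamluvot
2. 0 -> i / C _ C: inserts after position(s) 4: onamiluvot
3. f -> v, k -> g, p -> b, s -> z, t -> d / V _ V: no change
surface: onamiluvot

cell MOD=ra, VEL=lu:
underlying: onam-rib-ls
1. f -> v, k -> g, p -> b, s -> z / V _ V: no change
2. 0 -> i / C _ C: inserts after position(s) 4, 7, 8: onamiribilis
3. f -> v, k -> g, p -> b, s -> z, t -> d / V _ V: no change
surface: onamiribilis


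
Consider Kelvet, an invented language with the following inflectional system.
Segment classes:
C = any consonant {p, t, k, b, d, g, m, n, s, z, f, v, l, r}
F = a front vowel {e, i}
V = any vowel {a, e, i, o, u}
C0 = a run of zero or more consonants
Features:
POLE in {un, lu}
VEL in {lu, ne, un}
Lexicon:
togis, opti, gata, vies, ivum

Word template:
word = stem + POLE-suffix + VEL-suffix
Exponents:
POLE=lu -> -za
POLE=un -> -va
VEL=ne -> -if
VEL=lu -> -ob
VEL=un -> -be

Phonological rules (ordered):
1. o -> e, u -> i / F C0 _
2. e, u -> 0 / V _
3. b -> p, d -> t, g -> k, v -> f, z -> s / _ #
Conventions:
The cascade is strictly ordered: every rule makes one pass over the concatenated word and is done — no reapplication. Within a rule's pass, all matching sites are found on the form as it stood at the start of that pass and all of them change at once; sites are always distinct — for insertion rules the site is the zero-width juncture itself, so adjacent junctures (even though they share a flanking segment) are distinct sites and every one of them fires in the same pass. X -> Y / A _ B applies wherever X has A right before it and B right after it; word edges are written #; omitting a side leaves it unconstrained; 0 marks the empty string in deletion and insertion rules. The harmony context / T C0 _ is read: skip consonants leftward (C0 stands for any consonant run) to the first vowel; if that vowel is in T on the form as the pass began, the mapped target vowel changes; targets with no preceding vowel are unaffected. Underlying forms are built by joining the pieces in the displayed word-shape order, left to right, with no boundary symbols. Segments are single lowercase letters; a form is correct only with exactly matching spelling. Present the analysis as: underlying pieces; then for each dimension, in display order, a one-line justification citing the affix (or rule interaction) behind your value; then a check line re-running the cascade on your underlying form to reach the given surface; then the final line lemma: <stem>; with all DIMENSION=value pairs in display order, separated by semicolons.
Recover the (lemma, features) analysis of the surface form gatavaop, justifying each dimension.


underlying: gata-va-ob
POLE=un - signalled by the affix -va
VEL=lu - signalled by the affix -ob
check: gatavaob -> gatavaob -> gatavaob -> gatavaop
lemma: gata; POLE=un; VEL=lu


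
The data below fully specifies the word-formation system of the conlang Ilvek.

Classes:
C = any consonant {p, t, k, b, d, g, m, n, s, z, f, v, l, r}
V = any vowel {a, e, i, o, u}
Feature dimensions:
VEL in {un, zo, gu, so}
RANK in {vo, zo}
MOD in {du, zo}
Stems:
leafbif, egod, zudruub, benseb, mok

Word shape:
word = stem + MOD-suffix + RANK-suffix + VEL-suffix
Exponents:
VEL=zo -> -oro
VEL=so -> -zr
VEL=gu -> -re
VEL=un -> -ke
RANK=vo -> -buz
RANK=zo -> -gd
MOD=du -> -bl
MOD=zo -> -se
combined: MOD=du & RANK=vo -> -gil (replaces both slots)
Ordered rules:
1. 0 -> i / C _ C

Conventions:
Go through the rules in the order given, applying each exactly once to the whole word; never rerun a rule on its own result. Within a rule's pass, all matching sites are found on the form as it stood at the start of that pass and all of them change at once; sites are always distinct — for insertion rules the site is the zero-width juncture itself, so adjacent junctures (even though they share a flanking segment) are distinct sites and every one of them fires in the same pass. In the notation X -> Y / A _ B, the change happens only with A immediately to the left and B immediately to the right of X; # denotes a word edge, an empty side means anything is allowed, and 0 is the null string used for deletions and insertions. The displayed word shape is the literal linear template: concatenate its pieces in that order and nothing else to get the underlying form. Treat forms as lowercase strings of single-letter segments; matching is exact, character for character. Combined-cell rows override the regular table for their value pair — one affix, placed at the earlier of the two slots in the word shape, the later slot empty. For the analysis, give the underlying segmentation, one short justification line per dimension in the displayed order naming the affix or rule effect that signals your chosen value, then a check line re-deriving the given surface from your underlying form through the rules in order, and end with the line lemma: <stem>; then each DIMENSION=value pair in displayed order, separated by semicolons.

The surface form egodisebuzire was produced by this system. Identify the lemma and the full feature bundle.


underlying: egod-se-buz-re
VEL=gu - signalled by the affix -re
RANK=vo - signalled by the affix -buz
MOD=zo - signalled by the affix -se
check: egodsebuzre -> egodisebuzire
lemma: egod; VEL=gu; RANK=vo; MOD=zo


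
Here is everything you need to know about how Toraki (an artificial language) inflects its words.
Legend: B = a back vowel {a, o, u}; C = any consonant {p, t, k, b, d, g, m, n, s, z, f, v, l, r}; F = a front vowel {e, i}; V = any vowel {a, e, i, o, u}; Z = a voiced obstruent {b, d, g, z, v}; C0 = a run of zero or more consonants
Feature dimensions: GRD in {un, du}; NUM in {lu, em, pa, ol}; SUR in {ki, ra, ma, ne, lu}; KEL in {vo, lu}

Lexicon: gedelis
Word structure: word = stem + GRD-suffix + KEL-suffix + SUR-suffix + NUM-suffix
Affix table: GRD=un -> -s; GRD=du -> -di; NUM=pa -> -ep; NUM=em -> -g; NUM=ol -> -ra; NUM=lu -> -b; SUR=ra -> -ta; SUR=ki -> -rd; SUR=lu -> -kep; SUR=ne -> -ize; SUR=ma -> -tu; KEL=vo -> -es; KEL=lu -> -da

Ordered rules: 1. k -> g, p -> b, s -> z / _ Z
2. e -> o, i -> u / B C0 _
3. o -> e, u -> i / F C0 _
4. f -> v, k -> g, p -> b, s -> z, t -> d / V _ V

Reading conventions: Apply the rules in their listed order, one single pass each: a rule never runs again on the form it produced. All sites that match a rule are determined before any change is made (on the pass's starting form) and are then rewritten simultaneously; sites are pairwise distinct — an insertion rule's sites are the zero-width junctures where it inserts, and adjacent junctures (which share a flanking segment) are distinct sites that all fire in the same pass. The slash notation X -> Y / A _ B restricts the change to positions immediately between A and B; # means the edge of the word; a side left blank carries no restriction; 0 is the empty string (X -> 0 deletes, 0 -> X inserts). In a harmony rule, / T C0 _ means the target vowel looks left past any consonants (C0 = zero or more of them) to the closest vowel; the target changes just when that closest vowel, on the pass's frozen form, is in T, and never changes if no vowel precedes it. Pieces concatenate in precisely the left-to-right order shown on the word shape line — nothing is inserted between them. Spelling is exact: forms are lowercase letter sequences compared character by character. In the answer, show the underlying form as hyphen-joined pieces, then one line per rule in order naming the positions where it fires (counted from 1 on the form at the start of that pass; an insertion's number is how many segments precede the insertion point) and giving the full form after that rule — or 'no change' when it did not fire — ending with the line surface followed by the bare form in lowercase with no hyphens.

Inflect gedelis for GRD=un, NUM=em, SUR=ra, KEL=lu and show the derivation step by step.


underlying: gedelis-s-da-ta-g
1. k -> g, p -> b, s -> z / _ Z: fires at position(s) 8: gedeliszdatag
2. e -> o, i -> u / B C0 _: no change
3. o -> e, u -> i / F C0 _: no change
4. f -> v, k -> g, p -> b, s -> z, t -> d / V _ V: fires at position(s) 11: gedeliszdadag
surface: gedeliszdadag


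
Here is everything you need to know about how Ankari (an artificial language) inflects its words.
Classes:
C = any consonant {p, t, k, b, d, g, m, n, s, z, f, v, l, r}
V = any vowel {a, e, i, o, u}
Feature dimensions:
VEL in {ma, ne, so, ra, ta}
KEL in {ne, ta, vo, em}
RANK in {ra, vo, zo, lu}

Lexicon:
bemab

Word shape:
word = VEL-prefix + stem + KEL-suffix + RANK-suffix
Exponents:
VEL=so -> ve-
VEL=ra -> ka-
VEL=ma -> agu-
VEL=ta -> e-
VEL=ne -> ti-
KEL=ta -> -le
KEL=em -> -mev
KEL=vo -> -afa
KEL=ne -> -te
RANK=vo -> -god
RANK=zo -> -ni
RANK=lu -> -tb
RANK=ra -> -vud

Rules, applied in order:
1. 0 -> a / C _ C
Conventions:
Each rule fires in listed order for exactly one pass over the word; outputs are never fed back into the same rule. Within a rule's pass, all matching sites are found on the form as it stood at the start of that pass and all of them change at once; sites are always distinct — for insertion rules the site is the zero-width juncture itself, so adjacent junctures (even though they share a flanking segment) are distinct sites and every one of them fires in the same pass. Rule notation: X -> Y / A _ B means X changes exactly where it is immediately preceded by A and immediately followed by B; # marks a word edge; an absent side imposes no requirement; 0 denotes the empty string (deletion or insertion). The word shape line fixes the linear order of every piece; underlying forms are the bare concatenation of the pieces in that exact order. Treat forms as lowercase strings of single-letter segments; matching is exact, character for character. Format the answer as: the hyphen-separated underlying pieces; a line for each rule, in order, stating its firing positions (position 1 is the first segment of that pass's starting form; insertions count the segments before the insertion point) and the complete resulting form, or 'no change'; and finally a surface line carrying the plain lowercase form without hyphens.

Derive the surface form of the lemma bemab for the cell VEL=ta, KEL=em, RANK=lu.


underlying: e-bemab-mev-tb
1. 0 -> a / C _ C: inserts after position(s) 6, 9, 10: ebemabamevatab
surface: ebemabamevatab


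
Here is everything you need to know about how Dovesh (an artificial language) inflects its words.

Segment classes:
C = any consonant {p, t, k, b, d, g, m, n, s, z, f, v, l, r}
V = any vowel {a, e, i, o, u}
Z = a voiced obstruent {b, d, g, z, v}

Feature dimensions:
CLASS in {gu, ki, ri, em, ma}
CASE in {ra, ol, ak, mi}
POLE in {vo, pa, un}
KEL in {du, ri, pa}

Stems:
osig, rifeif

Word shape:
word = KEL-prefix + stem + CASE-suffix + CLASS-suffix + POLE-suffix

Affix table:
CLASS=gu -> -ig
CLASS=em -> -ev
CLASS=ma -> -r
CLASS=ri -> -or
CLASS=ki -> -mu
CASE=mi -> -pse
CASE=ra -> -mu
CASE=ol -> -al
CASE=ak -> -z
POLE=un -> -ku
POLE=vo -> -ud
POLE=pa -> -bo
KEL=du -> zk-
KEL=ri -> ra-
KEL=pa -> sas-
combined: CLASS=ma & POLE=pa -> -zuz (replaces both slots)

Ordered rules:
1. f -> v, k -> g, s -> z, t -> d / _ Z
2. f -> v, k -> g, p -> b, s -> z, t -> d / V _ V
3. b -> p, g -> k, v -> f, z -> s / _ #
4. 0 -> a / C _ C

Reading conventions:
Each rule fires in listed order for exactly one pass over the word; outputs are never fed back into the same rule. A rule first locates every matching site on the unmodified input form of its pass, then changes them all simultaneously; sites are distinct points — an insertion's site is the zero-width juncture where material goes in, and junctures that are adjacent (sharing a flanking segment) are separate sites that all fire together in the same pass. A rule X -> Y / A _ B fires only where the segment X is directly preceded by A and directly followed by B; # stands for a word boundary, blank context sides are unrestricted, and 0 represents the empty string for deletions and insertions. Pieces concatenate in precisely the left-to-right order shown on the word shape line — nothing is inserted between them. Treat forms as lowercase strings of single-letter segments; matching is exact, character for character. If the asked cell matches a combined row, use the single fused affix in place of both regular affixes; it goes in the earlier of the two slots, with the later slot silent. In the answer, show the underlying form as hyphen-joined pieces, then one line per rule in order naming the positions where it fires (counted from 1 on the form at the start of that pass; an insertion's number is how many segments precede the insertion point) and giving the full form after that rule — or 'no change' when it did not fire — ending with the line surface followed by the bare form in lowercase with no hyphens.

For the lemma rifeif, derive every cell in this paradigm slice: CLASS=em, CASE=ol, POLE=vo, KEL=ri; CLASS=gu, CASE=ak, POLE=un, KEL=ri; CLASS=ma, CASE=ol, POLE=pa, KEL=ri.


cell CLASS=em, CASE=ol, POLE=vo, KEL=ri:
underlying: ra-rifeif-al-ev-ud
1. f -> v, k -> g, s -> z, t -> d / _ Z: no change
2. f -> v, k -> g, p -> b, s -> z, t -> d / V _ V: fires at position(s) 5, 8: rariveivalevud
3. b -> p, g -> k, v -> f, z -> s / _ #: no change
4. 0 -> a / C _ C: no change
surface: rariveivalevud

cell CLASS=gu, CASE=ak, POLE=un, KEL=ri:
underlying: ra-rifeif-z-ig-ku
1. f -> v, k -> g, s -> z, t -> d / _ Z: fires at position(s) 8: rarifeivzigku
2. f -> v, k -> g, p -> b, s -> z, t -> d / V _ V: fires at position(s) 5: rariveivzigku
3. b -> p, g -> k, v -> f, z -> s / _ #: no change
4. 0 -> a / C _ C: inserts after position(s) 8, 11: rariveivazigaku
surface: rariveivazigaku

cell CLASS=ma, CASE=ol, POLE=pa, KEL=ri:
underlying: ra-rifeif-al-zuz
1. f -> v, k -> g, s -> z, t -> d / _ Z: no change
2. f -> v, k -> g, p -> b, s -> z, t -> d / V _ V: fires at position(s) 5, 8: rariveivalzuz
3. b -> p, g -> k, v -> f, z -> s / _ #: fires at position(s) 13: rariveivalzus
4. 0 -> a / C _ C: inserts after position(s) 10: rariveivalazus
surface: rariveivalazus


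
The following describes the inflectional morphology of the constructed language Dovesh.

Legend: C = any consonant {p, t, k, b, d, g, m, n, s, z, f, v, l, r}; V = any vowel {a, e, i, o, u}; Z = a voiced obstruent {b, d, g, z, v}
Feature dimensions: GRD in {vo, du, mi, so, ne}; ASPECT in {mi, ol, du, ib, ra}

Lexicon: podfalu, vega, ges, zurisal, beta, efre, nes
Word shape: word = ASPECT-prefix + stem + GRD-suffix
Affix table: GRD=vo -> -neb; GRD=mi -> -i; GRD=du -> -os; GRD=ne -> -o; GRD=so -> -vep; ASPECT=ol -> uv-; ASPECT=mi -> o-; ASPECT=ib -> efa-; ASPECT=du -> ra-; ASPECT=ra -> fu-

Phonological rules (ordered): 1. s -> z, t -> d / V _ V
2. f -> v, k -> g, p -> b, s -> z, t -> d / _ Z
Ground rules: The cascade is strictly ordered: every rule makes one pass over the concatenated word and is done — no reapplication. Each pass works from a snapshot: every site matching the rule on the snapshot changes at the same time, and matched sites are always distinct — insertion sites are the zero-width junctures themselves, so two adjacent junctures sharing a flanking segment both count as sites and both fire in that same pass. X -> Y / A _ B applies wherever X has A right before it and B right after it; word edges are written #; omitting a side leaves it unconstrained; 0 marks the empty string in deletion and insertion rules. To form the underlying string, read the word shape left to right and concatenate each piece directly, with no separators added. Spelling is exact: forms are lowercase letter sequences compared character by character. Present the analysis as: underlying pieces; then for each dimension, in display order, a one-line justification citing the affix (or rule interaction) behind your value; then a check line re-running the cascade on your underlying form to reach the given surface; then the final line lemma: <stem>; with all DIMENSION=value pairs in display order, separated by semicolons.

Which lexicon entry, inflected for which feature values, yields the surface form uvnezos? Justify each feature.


underlying: uv-nes-os
GRD=du - signalled by the affix -os
ASPECT=ol - signalled by the affix uv-
check: uvnesos -> uvnezos -> uvnezos
lemma: nes; GRD=du; ASPECT=ol


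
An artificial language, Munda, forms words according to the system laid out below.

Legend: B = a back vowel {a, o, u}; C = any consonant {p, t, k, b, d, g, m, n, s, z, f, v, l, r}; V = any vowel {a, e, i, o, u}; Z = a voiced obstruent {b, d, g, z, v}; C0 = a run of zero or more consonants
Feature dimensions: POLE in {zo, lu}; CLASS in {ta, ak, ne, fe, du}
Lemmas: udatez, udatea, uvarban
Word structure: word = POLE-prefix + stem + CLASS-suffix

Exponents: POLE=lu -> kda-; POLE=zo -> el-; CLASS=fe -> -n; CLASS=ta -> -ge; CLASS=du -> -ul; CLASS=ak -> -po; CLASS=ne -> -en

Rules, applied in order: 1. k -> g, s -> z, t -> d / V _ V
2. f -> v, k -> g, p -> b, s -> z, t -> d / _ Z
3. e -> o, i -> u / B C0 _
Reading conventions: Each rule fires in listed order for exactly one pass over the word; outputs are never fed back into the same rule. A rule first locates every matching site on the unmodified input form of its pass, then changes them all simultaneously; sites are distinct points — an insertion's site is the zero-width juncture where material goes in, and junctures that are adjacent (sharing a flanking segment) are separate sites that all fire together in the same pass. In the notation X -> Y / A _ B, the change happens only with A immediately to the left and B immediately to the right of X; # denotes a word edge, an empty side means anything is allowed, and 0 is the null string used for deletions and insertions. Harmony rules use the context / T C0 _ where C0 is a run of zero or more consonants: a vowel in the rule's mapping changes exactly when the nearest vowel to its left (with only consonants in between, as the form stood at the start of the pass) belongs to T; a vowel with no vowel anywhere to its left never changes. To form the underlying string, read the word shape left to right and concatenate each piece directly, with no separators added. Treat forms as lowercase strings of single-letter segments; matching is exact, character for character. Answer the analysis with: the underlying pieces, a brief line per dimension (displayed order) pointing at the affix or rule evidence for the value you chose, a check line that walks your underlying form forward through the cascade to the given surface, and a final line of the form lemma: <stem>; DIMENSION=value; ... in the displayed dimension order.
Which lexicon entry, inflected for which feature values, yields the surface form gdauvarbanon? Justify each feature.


underlying: kda-uvarban-en
POLE=lu - signalled by the affix kda-
CLASS=ne - signalled by the affix -en
check: kdauvarbanen -> kdauvarbanen -> gdauvarbanen -> gdauvarbanon
lemma: uvarban; POLE=lu; CLASS=ne


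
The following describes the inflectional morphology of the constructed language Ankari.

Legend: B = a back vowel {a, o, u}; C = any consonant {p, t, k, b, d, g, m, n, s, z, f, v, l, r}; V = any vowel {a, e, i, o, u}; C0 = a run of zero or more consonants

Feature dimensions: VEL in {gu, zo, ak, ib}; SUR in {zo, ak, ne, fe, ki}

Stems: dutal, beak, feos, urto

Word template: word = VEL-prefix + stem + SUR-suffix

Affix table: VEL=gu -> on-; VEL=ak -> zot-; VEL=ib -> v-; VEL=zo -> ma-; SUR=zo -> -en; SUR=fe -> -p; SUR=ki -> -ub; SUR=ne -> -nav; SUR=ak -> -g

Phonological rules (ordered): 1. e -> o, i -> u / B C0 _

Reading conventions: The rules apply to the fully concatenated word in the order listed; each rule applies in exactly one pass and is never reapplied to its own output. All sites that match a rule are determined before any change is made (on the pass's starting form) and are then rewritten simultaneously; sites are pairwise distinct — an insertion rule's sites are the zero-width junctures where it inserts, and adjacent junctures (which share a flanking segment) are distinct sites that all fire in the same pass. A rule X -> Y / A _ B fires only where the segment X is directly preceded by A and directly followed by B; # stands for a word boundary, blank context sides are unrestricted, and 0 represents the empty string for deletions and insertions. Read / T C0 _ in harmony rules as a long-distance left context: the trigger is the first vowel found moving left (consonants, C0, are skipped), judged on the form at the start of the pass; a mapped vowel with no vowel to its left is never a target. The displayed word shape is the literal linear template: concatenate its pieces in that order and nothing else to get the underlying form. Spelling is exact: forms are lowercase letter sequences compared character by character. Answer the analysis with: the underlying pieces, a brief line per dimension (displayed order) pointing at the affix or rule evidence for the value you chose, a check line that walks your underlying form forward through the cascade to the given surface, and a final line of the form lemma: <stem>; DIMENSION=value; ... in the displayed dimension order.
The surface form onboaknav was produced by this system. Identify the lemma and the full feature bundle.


underlying: on-beak-nav
VEL=gu - signalled by the affix on-
SUR=ne - signalled by the affix -nav
check: onbeaknav -> onboaknav
lemma: beak; VEL=gu; SUR=ne


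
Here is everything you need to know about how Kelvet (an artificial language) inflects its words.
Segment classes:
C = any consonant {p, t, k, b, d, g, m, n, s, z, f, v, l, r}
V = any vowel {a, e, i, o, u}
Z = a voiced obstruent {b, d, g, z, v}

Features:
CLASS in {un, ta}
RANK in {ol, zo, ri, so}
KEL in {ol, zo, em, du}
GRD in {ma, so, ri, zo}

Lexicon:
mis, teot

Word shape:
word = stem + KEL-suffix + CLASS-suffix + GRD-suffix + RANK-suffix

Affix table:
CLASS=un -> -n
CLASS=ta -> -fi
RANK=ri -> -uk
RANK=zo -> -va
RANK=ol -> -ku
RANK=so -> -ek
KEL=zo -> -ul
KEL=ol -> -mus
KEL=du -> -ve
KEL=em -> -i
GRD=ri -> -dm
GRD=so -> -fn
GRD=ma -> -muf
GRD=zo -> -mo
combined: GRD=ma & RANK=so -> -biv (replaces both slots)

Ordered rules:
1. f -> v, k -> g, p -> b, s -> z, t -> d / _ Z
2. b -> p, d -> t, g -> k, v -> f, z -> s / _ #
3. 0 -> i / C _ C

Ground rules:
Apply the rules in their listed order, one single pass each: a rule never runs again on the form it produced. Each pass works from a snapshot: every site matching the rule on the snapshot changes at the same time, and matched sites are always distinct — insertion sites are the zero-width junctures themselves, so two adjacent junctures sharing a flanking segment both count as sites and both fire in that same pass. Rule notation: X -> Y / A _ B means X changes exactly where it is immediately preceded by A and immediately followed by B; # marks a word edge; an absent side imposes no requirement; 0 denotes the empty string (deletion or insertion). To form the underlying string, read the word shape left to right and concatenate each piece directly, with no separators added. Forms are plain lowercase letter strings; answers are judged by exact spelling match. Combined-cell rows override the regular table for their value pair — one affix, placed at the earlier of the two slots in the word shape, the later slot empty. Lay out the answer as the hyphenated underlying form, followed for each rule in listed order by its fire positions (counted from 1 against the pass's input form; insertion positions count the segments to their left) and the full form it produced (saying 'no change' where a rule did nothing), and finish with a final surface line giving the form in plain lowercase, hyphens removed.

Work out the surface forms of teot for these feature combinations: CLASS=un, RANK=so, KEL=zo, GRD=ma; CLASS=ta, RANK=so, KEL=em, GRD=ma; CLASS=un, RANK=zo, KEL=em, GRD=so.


cell CLASS=un, RANK=so, KEL=zo, GRD=ma:
underlying: teot-ul-n-biv
1. f -> v, k -> g, p -> b, s -> z, t -> d / _ Z: no change
2. b -> p, d -> t, g -> k, v -> f, z -> s / _ #: fires at position(s) 10: teotulnbif
3. 0 -> i / C _ C: inserts after position(s) 6, 7: teotulinibif
surface: teotulinibif

cell CLASS=ta, RANK=so, KEL=em, GRD=ma:
underlying: teot-i-fi-biv
1. f -> v, k -> g, p -> b, s -> z, t -> d / _ Z: no change
2. b -> p, d -> t, g -> k, v -> f, z -> s / _ #: fires at position(s) 10: teotifibif
3. 0 -> i / C _ C: no change
surface: teotifibif

cell CLASS=un, RANK=zo, KEL=em, GRD=so:
underlying: teot-i-n-fn-va
1. f -> v, k -> g, p -> b, s -> z, t -> d / _ Z: no change
2. b -> p, d -> t, g -> k, v -> f, z -> s / _ #: no change
3. 0 -> i / C _ C: inserts after position(s) 6, 7, 8: teotinifiniva
surface: teotinifiniva


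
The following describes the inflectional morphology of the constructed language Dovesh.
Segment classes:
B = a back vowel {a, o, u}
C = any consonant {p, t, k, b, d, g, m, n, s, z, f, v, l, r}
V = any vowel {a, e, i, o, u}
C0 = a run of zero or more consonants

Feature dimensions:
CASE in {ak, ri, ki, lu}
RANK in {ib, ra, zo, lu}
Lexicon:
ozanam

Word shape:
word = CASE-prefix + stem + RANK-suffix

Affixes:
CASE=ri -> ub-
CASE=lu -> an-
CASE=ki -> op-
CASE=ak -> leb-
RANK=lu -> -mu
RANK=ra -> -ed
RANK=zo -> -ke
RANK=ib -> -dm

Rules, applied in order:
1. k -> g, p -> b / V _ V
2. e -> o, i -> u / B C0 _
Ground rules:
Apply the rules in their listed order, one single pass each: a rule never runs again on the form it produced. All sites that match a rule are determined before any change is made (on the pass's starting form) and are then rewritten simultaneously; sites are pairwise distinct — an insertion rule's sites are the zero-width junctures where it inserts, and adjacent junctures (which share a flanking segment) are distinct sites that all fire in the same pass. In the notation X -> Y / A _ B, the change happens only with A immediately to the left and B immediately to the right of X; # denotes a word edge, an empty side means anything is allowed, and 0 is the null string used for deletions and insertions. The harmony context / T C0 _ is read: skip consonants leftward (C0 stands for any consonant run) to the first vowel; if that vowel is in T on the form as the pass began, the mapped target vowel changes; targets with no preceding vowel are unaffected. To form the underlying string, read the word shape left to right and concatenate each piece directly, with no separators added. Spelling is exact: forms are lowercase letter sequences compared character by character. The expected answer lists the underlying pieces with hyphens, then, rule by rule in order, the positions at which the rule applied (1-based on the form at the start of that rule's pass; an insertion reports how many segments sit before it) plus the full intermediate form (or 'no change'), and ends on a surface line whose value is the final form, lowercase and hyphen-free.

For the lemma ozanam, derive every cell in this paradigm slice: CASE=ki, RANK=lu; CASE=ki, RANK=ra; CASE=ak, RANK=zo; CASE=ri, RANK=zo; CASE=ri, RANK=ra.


cell CASE=ki, RANK=lu:
underlying: op-ozanam-mu
1. k -> g, p -> b / V _ V: fires at position(s) 2: obozanammu
2. e -> o, i -> u / B C0 _: no change
surface: obozanammu

cell CASE=ki, RANK=ra:
underlying: op-ozanam-ed
1. k -> g, p -> b / V _ V: fires at position(s) 2: obozanamed
2. e -> o, i -> u / B C0 _: fires at position(s) 9: obozanamod
surface: obozanamod

cell CASE=ak, RANK=zo:
underlying: leb-ozanam-ke
1. k -> g, p -> b / V _ V: no change
2. e -> o, i -> u / B C0 _: fires at position(s) 11: lebozanamko
surface: lebozanamko

cell CASE=ri, RANK=zo:
underlying: ub-ozanam-ke
1. k -> g, p -> b / V _ V: no change
2. e -> o, i -> u / B C0 _: fires at position(s) 10: ubozanamko
surface: ubozanamko

cell CASE=ri, RANK=ra:
underlying: ub-ozanam-ed
1. k -> g, p -> b / V _ V: no change
2. e -> o, i -> u / B C0 _: fires at position(s) 9: ubozanamod
surface: ubozanamod


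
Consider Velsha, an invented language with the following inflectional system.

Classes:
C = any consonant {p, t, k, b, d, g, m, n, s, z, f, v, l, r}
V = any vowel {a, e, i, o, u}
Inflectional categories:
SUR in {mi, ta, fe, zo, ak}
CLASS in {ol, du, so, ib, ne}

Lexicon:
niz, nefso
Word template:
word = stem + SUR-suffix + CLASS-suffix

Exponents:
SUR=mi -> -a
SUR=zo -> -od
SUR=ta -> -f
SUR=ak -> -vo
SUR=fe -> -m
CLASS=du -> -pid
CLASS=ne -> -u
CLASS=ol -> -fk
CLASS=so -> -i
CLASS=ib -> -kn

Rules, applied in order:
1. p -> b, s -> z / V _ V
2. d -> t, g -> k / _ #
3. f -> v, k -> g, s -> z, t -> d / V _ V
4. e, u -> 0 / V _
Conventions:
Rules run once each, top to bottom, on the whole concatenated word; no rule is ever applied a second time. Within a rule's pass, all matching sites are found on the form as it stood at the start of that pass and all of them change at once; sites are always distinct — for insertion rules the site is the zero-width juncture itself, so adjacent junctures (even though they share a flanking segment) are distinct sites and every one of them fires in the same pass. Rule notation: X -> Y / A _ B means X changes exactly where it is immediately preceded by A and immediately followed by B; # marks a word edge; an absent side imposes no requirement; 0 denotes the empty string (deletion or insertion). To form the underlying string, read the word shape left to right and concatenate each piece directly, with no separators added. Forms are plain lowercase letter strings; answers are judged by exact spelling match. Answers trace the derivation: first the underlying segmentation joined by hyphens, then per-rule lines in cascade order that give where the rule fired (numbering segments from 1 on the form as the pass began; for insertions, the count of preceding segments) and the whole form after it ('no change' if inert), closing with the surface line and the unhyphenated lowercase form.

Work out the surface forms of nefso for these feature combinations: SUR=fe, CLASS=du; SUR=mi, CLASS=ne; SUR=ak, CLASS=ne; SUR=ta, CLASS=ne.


cell SUR=fe, CLASS=du:
underlying: nefso-m-pid
1. p -> b, s -> z / V _ V: no change
2. d -> t, g -> k / _ #: fires at position(s) 9: nefsompit
3. f -> v, k -> g, s -> z, t -> d / V _ V: no change
4. e, u -> 0 / V _: no change
surface: nefsompit

cell SUR=mi, CLASS=ne:
underlying: nefso-a-u
1. p -> b, s -> z / V _ V: no change
2. d -> t, g -> k / _ #: no change
3. f -> v, k -> g, s -> z, t -> d / V _ V: no change
4. e, u -> 0 / V _: fires at position(s) 7: nefsoa
surface: nefsoa

cell SUR=ak, CLASS=ne:
underlying: nefso-vo-u
1. p -> b, s -> z / V _ V: no change
2. d -> t, g -> k / _ #: no change
3. f -> v, k -> g, s -> z, t -> d / V _ V: no change
4. e, u -> 0 / V _: fires at position(s) 8: nefsovo
surface: nefsovo

cell SUR=ta, CLASS=ne:
underlying: nefso-f-u
1. p -> b, s -> z / V _ V: no change
2. d -> t, g -> k / _ #: no change
3. f -> v, k -> g, s -> z, t -> d / V _ V: fires at position(s) 6: nefsovu
4. e, u -> 0 / V _: no change
surface: nefsovu


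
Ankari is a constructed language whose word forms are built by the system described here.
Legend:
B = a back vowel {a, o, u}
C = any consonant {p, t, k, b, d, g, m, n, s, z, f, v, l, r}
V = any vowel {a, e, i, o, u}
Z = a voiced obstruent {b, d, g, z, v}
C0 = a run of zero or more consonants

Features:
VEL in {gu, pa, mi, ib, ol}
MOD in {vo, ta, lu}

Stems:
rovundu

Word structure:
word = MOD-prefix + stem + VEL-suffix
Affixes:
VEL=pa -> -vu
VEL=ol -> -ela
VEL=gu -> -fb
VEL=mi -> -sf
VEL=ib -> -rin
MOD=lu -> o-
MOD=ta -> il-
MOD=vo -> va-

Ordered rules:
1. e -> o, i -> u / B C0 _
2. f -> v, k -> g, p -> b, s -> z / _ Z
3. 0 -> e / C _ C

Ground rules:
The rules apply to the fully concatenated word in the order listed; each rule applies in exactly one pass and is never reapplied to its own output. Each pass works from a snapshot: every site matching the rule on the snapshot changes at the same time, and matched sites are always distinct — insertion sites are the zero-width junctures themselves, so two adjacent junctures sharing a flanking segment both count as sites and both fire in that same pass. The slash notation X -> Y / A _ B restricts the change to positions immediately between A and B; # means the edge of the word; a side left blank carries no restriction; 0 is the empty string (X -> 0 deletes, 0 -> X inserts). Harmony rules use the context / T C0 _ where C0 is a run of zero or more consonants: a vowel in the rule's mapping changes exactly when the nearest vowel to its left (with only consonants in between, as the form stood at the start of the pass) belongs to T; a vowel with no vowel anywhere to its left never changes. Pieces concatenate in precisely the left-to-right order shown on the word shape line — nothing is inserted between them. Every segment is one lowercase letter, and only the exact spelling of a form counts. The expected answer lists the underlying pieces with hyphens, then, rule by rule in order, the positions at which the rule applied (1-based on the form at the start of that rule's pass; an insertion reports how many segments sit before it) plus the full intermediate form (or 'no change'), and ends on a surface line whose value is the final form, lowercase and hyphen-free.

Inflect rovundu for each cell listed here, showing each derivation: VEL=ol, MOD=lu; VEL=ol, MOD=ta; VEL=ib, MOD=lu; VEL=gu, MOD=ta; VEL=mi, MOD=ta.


cell VEL=ol, MOD=lu:
underlying: o-rovundu-ela
1. e -> o, i -> u / B C0 _: fires at position(s) 9: orovunduola
2. f -> v, k -> g, p -> b, s -> z / _ Z: no change
3. 0 -> e / C _ C: inserts after position(s) 6: orovuneduola
surface: orovuneduola

cell VEL=ol, MOD=ta:
underlying: il-rovundu-ela
1. e -> o, i -> u / B C0 _: fires at position(s) 10: ilrovunduola
2. f -> v, k -> g, p -> b, s -> z / _ Z: no change
3. 0 -> e / C _ C: inserts after position(s) 2, 7: ilerovuneduola
surface: ilerovuneduola

cell VEL=ib, MOD=lu:
underlying: o-rovundu-rin
1. e -> o, i -> u / B C0 _: fires at position(s) 10: orovundurun
2. f -> v, k -> g, p -> b, s -> z / _ Z: no change
3. 0 -> e / C _ C: inserts after position(s) 6: orovunedurun
surface: orovunedurun

cell VEL=gu, MOD=ta:
underlying: il-rovundu-fb
1. e -> o, i -> u / B C0 _: no change
2. f -> v, k -> g, p -> b, s -> z / _ Z: fires at position(s) 10: ilrovunduvb
3. 0 -> e / C _ C: inserts after position(s) 2, 7, 10: ilerovuneduveb
surface: ilerovuneduveb

cell VEL=mi, MOD=ta:
underlying: il-rovundu-sf
1. e -> o, i -> u / B C0 _: no change
2. f -> v, k -> g, p -> b, s -> z / _ Z: no change
3. 0 -> e / C _ C: inserts after position(s) 2, 7, 10: ilerovunedusef
surface: ilerovunedusef


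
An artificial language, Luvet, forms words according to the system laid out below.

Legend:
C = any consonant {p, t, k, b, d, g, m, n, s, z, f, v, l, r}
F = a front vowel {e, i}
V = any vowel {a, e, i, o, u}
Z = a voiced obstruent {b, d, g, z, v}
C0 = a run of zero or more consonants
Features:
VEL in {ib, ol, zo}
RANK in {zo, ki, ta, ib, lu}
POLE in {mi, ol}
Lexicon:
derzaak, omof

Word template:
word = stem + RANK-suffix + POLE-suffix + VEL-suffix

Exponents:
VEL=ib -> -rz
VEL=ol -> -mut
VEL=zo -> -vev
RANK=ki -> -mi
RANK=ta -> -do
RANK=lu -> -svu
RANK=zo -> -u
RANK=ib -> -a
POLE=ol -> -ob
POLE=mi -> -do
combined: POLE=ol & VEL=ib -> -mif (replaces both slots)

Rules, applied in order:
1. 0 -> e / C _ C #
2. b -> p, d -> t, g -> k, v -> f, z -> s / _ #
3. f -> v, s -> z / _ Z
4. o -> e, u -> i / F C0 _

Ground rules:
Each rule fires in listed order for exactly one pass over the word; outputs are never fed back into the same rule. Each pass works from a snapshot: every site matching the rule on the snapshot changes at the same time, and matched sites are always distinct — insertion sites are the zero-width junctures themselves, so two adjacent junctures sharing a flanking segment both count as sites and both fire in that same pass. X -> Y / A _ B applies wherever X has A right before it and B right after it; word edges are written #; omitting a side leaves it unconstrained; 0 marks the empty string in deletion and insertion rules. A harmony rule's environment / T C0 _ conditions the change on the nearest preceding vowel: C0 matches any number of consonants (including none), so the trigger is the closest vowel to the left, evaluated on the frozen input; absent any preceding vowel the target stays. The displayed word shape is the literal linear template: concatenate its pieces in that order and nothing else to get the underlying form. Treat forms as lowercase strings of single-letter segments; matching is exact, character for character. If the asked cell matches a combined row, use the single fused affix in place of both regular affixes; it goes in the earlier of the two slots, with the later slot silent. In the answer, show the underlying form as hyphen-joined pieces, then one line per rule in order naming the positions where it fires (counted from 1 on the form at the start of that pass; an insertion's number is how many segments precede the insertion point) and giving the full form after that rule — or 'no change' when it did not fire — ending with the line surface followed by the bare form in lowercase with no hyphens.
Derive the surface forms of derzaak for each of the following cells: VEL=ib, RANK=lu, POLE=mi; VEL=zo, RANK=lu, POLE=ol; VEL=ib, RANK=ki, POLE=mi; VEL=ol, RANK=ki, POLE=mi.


cell VEL=ib, RANK=lu, POLE=mi:
underlying: derzaak-svu-do-rz
1. 0 -> e / C _ C #: inserts after position(s) 13: derzaaksvudorez
2. b -> p, d -> t, g -> k, v -> f, z -> s / _ #: fires at position(s) 15: derzaaksvudores
3. f -> v, s -> z / _ Z: fires at position(s) 8: derzaakzvudores
4. o -> e, u -> i / F C0 _: no change
surface: derzaakzvudores

cell VEL=zo, RANK=lu, POLE=ol:
underlying: derzaak-svu-ob-vev
1. 0 -> e / C _ C #: no change
2. b -> p, d -> t, g -> k, v -> f, z -> s / _ #: fires at position(s) 15: derzaaksvuobvef
3. f -> v, s -> z / _ Z: fires at position(s) 8: derzaakzvuobvef
4. o -> e, u -> i / F C0 _: no change
surface: derzaakzvuobvef

cell VEL=ib, RANK=ki, POLE=mi:
underlying: derzaak-mi-do-rz
1. 0 -> e / C _ C #: inserts after position(s) 12: derzaakmidorez
2. b -> p, d -> t, g -> k, v -> f, z -> s / _ #: fires at position(s) 14: derzaakmidores
3. f -> v, s -> z / _ Z: no change
4. o -> e, u -> i / F C0 _: fires at position(s) 11: derzaakmideres
surface: derzaakmideres

cell VEL=ol, RANK=ki, POLE=mi:
underlying: derzaak-mi-do-mut
1. 0 -> e / C _ C #: no change
2. b -> p, d -> t, g -> k, v -> f, z -> s / _ #: no change
3. f -> v, s -> z / _ Z: no change
4. o -> e, u -> i / F C0 _: fires at position(s) 11: derzaakmidemut
surface: derzaakmidemut
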